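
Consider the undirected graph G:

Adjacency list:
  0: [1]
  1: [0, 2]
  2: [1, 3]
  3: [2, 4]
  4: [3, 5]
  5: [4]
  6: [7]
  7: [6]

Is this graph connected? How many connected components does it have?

Checking connectivity: the graph has 2 connected component(s).
Components: [[0, 1, 2, 3, 4, 5], [6, 7]]. The graph is NOT connected.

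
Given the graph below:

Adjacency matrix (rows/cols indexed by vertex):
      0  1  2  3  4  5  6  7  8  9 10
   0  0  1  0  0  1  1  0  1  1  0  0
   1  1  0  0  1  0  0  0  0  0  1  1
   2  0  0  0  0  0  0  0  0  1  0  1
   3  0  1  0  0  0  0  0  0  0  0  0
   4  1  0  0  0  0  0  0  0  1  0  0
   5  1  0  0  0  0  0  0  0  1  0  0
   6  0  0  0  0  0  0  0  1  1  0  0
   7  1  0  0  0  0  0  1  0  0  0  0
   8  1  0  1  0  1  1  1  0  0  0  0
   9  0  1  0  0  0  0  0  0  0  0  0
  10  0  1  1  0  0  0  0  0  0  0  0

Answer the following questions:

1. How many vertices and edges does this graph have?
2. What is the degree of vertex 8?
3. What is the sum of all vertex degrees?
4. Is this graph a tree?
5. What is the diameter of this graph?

Count: 11 vertices, 14 edges.
Vertex 8 has neighbors [0, 2, 4, 5, 6], degree = 5.
Handshaking lemma: 2 * 14 = 28.
A tree on 11 vertices has 10 edges. This graph has 14 edges (4 extra). Not a tree.
Diameter (longest shortest path) = 4.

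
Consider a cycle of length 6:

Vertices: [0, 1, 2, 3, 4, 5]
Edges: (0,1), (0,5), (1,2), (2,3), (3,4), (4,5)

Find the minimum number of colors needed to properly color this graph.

This is an even cycle (C_6). Even cycles are bipartite.
Chromatic number = 2.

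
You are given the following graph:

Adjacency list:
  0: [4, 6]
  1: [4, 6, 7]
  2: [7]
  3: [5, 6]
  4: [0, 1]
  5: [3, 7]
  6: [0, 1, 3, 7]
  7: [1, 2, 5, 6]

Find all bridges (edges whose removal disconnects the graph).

A bridge is an edge whose removal increases the number of connected components.
Bridges found: (2,7)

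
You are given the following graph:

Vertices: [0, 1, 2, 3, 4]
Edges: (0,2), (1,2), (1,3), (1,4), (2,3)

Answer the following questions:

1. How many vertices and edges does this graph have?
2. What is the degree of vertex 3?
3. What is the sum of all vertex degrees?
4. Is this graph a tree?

Count: 5 vertices, 5 edges.
Vertex 3 has neighbors [1, 2], degree = 2.
Handshaking lemma: 2 * 5 = 10.
A tree on 5 vertices has 4 edges. This graph has 5 edges (1 extra). Not a tree.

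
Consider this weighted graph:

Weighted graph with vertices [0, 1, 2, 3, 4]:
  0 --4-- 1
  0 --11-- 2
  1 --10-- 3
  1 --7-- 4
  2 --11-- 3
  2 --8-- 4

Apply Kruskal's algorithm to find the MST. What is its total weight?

Applying Kruskal's algorithm (sort edges by weight, add if no cycle):
  Add (0,1) w=4
  Add (1,4) w=7
  Add (2,4) w=8
  Add (1,3) w=10
  Skip (0,2) w=11 (creates cycle)
  Skip (2,3) w=11 (creates cycle)
MST weight = 29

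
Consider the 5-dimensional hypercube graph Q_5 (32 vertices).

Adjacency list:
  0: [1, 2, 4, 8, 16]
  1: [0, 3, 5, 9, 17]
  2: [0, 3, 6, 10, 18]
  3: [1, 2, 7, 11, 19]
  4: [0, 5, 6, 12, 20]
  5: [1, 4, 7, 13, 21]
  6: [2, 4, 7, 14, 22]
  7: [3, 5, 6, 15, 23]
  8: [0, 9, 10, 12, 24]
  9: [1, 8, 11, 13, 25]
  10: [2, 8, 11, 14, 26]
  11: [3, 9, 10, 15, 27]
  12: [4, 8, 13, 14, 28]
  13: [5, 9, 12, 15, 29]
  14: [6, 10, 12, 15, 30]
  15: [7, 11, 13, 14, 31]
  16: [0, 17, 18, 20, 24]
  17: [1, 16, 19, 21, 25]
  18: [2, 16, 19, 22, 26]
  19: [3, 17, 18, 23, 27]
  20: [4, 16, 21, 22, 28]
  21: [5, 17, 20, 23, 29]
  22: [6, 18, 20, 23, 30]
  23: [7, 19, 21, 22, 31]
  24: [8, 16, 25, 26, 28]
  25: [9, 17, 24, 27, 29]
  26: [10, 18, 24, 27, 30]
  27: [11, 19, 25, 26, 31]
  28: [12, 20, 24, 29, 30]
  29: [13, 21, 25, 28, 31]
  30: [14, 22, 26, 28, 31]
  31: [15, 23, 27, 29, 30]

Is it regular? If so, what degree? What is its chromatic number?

In Q_5, every vertex has exactly 5 neighbors (flip one of 5 bits), so it is 5-regular.
Q_5 is bipartite (partition by bit-parity), so chromatic number = 2.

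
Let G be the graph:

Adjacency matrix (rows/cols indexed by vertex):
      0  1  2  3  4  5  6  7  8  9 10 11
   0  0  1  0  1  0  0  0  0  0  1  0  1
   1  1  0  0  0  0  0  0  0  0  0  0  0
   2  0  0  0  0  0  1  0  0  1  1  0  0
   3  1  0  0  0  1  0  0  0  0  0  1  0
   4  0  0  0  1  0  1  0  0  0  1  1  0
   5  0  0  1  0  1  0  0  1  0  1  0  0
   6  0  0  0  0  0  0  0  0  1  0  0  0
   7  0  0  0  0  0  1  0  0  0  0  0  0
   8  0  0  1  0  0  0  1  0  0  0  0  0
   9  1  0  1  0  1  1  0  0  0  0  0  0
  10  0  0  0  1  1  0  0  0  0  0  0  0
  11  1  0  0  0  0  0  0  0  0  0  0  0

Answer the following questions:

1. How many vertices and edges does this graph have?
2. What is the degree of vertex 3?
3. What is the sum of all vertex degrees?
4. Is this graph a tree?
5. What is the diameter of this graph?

Count: 12 vertices, 15 edges.
Vertex 3 has neighbors [0, 4, 10], degree = 3.
Handshaking lemma: 2 * 15 = 30.
A tree on 12 vertices has 11 edges. This graph has 15 edges (4 extra). Not a tree.
Diameter (longest shortest path) = 5.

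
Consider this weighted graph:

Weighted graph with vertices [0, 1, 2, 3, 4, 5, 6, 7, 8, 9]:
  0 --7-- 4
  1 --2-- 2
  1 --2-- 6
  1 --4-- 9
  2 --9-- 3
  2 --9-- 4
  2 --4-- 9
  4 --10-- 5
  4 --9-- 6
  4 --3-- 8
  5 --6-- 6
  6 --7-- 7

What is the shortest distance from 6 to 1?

Using Dijkstra's algorithm from vertex 6:
Shortest path: 6 -> 1
Total weight: 2 = 2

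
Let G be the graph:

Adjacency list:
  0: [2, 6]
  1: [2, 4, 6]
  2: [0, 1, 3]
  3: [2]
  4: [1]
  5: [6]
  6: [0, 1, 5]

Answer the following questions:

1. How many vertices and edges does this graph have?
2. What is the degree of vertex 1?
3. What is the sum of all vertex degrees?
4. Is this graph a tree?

Count: 7 vertices, 7 edges.
Vertex 1 has neighbors [2, 4, 6], degree = 3.
Handshaking lemma: 2 * 7 = 14.
A tree on 7 vertices has 6 edges. This graph has 7 edges (1 extra). Not a tree.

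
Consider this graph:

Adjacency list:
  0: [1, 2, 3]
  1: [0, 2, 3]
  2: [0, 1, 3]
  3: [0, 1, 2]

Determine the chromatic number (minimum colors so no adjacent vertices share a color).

The graph has a maximum clique of size 4 (lower bound on chromatic number).
A valid 4-coloring: {0: 0, 1: 1, 2: 2, 3: 3}.
Chromatic number = 4.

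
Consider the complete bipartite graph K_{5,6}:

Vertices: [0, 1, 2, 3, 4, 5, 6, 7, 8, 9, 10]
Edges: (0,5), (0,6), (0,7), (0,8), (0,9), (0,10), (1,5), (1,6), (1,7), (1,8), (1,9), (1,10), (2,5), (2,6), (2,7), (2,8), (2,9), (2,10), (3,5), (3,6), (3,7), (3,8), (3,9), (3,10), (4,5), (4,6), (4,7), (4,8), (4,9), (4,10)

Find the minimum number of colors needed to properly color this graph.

K_{5,6} is bipartite: vertices split into two independent sets of size 5 and 6.
Color one set 0, the other 1. No adjacent vertices share a color.
Chromatic number = 2.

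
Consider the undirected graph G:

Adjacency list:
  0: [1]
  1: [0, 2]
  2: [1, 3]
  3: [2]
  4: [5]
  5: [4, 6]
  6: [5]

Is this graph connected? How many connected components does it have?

Checking connectivity: the graph has 2 connected component(s).
Components: [[0, 1, 2, 3], [4, 5, 6]]. The graph is NOT connected.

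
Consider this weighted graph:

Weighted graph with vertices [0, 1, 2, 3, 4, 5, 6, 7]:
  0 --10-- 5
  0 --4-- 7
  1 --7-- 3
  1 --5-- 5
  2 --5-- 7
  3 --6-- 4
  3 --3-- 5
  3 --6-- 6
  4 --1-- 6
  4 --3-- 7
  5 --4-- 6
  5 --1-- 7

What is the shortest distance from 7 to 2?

Using Dijkstra's algorithm from vertex 7:
Shortest path: 7 -> 2
Total weight: 5 = 5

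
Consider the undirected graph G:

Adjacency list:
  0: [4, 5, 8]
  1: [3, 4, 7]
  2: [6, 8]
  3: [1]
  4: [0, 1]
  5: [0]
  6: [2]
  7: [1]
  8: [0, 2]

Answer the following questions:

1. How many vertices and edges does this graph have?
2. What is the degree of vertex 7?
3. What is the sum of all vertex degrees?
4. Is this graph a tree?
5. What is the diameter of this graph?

Count: 9 vertices, 8 edges.
Vertex 7 has neighbors [1], degree = 1.
Handshaking lemma: 2 * 8 = 16.
A graph is a tree iff it is connected and has exactly n-1 edges. This graph is connected (all 9 vertices in one component) and has 9-1 = 8 edges. It is a tree.
Diameter (longest shortest path) = 6.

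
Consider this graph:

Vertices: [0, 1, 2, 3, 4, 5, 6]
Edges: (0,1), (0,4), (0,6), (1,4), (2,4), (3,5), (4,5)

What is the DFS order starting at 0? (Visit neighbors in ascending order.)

DFS from vertex 0 (neighbors processed in ascending order):
Visit order: 0, 1, 4, 2, 5, 3, 6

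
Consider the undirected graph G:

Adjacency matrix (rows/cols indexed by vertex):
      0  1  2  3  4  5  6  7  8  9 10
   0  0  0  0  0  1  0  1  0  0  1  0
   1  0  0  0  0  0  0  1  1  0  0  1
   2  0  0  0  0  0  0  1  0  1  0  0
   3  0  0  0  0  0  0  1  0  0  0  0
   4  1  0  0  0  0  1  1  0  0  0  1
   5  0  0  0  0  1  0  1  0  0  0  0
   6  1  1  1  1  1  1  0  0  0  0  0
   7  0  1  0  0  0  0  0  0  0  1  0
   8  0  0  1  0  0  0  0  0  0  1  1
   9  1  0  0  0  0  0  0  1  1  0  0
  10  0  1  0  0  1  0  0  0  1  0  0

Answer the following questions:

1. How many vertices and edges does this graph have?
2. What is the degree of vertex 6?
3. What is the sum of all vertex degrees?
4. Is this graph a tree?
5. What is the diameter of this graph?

Count: 11 vertices, 16 edges.
Vertex 6 has neighbors [0, 1, 2, 3, 4, 5], degree = 6.
Handshaking lemma: 2 * 16 = 32.
A tree on 11 vertices has 10 edges. This graph has 16 edges (6 extra). Not a tree.
Diameter (longest shortest path) = 3.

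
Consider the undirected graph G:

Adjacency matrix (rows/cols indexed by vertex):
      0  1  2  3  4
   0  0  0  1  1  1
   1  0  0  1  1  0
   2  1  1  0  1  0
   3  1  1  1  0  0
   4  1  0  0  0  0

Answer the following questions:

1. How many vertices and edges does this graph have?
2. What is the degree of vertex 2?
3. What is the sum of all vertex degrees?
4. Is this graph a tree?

Count: 5 vertices, 6 edges.
Vertex 2 has neighbors [0, 1, 3], degree = 3.
Handshaking lemma: 2 * 6 = 12.
A tree on 5 vertices has 4 edges. This graph has 6 edges (2 extra). Not a tree.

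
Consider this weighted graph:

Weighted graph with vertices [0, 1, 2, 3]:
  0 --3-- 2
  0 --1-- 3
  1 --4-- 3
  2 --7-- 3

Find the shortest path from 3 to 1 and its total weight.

Using Dijkstra's algorithm from vertex 3:
Shortest path: 3 -> 1
Total weight: 4 = 4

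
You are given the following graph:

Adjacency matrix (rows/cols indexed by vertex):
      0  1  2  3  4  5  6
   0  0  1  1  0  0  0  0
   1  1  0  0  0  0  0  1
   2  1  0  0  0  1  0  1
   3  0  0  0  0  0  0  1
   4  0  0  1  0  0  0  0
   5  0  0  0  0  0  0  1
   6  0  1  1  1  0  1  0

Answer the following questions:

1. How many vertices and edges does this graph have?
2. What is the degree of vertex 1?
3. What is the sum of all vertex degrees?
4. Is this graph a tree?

Count: 7 vertices, 7 edges.
Vertex 1 has neighbors [0, 6], degree = 2.
Handshaking lemma: 2 * 7 = 14.
A tree on 7 vertices has 6 edges. This graph has 7 edges (1 extra). Not a tree.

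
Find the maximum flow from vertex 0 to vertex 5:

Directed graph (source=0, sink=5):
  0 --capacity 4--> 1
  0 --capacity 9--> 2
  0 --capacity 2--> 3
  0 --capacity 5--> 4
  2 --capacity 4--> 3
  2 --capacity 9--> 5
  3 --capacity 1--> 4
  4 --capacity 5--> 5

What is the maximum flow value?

Computing max flow:
  Flow on (0->2): 9/9
  Flow on (0->3): 1/2
  Flow on (0->4): 4/5
  Flow on (2->5): 9/9
  Flow on (3->4): 1/1
  Flow on (4->5): 5/5
Maximum flow = 14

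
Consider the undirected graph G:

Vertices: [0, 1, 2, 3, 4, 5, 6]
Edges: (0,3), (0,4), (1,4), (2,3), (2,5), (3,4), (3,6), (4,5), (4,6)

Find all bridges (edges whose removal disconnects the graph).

A bridge is an edge whose removal increases the number of connected components.
Bridges found: (1,4)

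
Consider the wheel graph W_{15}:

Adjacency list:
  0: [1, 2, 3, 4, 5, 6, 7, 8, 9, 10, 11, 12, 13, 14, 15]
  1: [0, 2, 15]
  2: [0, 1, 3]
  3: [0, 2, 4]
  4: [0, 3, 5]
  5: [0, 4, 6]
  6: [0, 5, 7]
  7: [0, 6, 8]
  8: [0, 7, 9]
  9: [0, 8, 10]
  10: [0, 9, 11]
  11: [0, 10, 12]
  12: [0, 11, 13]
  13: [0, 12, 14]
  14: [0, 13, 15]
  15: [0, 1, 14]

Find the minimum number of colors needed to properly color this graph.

W_{15} = C_{15} plus a hub adjacent to every cycle vertex.
The outer cycle needs 3 colors (odd cycle); the hub is adjacent to all of them so needs a fresh color.
Chromatic number = 3 + 1 = 4.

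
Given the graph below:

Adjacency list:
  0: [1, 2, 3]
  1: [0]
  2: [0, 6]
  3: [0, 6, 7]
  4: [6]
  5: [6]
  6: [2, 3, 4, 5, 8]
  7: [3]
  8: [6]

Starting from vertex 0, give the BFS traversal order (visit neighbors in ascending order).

BFS from vertex 0 (neighbors processed in ascending order):
Visit order: 0, 1, 2, 3, 6, 7, 4, 5, 8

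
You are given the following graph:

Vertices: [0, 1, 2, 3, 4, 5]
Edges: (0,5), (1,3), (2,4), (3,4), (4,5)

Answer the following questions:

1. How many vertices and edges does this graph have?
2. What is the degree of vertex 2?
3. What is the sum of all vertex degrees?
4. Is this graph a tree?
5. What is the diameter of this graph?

Count: 6 vertices, 5 edges.
Vertex 2 has neighbors [4], degree = 1.
Handshaking lemma: 2 * 5 = 10.
A graph is a tree iff it is connected and has exactly n-1 edges. This graph is connected (all 6 vertices in one component) and has 6-1 = 5 edges. It is a tree.
Diameter (longest shortest path) = 4.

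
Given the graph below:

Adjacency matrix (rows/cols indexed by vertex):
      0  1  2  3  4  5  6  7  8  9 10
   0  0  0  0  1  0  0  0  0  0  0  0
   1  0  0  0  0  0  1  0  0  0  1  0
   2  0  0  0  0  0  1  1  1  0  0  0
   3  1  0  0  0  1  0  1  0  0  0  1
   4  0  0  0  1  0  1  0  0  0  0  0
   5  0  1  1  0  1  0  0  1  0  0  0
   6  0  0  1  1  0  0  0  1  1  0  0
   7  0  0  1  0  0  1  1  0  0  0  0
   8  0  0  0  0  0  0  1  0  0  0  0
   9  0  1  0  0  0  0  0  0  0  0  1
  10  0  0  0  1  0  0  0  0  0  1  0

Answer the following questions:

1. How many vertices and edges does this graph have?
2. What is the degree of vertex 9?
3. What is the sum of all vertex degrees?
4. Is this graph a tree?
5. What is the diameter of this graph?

Count: 11 vertices, 14 edges.
Vertex 9 has neighbors [1, 10], degree = 2.
Handshaking lemma: 2 * 14 = 28.
A tree on 11 vertices has 10 edges. This graph has 14 edges (4 extra). Not a tree.
Diameter (longest shortest path) = 4.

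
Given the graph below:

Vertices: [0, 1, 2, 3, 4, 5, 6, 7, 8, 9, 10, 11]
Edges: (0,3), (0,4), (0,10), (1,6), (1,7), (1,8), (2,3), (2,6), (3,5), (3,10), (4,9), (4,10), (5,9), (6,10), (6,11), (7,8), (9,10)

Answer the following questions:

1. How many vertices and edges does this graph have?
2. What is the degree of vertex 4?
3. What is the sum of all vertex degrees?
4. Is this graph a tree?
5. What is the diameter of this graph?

Count: 12 vertices, 17 edges.
Vertex 4 has neighbors [0, 9, 10], degree = 3.
Handshaking lemma: 2 * 17 = 34.
A tree on 12 vertices has 11 edges. This graph has 17 edges (6 extra). Not a tree.
Diameter (longest shortest path) = 5.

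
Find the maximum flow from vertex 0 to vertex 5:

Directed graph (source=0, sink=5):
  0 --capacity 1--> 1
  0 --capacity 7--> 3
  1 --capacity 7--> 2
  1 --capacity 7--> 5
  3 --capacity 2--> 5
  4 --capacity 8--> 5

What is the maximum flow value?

Computing max flow:
  Flow on (0->1): 1/1
  Flow on (0->3): 2/7
  Flow on (1->5): 1/7
  Flow on (3->5): 2/2
Maximum flow = 3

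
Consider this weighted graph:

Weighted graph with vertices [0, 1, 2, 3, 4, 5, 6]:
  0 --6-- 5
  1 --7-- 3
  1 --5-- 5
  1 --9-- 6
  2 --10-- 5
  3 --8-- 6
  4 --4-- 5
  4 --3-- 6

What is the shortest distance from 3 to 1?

Using Dijkstra's algorithm from vertex 3:
Shortest path: 3 -> 1
Total weight: 7 = 7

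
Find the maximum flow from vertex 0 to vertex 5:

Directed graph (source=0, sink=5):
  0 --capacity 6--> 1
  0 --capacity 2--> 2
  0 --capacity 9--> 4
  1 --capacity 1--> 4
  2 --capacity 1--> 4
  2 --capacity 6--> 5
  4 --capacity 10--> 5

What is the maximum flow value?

Computing max flow:
  Flow on (0->1): 1/6
  Flow on (0->2): 2/2
  Flow on (0->4): 9/9
  Flow on (1->4): 1/1
  Flow on (2->5): 2/6
  Flow on (4->5): 10/10
Maximum flow = 12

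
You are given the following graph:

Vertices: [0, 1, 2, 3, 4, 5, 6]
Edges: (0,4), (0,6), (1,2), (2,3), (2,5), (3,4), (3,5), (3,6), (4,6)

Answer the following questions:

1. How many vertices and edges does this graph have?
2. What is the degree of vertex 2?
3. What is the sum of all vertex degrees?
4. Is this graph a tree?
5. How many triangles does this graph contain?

Count: 7 vertices, 9 edges.
Vertex 2 has neighbors [1, 3, 5], degree = 3.
Handshaking lemma: 2 * 9 = 18.
A tree on 7 vertices has 6 edges. This graph has 9 edges (3 extra). Not a tree.
Number of triangles = 3.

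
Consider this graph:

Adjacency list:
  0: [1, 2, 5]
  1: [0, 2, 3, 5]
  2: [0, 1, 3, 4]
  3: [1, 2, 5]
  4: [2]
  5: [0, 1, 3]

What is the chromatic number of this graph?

The graph has a maximum clique of size 3 (lower bound on chromatic number).
A valid 3-coloring: {0: 2, 1: 0, 2: 1, 3: 2, 4: 0, 5: 1}.
Chromatic number = 3.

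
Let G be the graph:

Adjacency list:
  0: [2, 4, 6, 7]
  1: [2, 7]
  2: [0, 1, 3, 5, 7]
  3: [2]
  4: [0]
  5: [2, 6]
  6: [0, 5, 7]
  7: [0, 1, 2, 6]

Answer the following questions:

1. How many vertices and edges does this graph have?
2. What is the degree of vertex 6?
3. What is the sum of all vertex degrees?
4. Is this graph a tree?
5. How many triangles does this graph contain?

Count: 8 vertices, 11 edges.
Vertex 6 has neighbors [0, 5, 7], degree = 3.
Handshaking lemma: 2 * 11 = 22.
A tree on 8 vertices has 7 edges. This graph has 11 edges (4 extra). Not a tree.
Number of triangles = 3.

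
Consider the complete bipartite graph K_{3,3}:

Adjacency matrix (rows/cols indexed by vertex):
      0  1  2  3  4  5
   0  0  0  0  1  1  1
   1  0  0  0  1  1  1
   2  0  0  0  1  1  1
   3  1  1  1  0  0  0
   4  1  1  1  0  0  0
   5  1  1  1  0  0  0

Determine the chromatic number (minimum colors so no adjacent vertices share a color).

K_{3,3} is bipartite: vertices split into two independent sets of size 3 and 3.
Color one set 0, the other 1. No adjacent vertices share a color.
Chromatic number = 2.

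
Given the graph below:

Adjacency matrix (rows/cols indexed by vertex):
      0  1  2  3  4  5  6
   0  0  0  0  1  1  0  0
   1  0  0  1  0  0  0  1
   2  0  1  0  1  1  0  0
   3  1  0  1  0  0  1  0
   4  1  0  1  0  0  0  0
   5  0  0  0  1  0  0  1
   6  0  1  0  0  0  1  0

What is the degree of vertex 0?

Vertex 0 has neighbors [3, 4], so deg(0) = 2.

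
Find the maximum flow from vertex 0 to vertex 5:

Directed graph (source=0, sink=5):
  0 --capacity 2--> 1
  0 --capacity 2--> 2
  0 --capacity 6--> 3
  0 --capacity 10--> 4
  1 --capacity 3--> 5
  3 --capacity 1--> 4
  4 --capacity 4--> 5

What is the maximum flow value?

Computing max flow:
  Flow on (0->1): 2/2
  Flow on (0->3): 1/6
  Flow on (0->4): 3/10
  Flow on (1->5): 2/3
  Flow on (3->4): 1/1
  Flow on (4->5): 4/4
Maximum flow = 6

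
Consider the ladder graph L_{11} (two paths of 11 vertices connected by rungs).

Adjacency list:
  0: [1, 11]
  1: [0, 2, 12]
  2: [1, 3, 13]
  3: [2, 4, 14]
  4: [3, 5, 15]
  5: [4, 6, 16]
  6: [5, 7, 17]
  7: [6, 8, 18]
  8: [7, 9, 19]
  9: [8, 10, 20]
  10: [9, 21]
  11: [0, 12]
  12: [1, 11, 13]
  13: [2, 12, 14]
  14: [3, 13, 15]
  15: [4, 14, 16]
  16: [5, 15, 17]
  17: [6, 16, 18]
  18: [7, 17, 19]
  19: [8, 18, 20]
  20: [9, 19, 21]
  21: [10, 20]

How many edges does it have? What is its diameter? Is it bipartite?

Ladder graph L_{11}: 11 rungs + 2 * (11-1) path edges = 11 + 20 = 31 edges.
Diameter = 11.
Ladder graphs are bipartite (alternating coloring along each path).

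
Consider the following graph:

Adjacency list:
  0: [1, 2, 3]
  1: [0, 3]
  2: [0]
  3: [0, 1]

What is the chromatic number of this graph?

The graph has a maximum clique of size 3 (lower bound on chromatic number).
A valid 3-coloring: {0: 0, 1: 1, 2: 1, 3: 2}.
Chromatic number = 3.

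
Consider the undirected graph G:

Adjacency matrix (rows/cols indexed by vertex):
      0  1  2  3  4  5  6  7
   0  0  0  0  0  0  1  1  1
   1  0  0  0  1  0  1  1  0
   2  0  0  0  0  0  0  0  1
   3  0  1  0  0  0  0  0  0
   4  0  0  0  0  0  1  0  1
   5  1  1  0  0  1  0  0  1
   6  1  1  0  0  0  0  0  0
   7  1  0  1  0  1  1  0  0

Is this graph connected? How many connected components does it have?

Checking connectivity: the graph has 1 connected component(s).
All vertices are reachable from each other. The graph IS connected.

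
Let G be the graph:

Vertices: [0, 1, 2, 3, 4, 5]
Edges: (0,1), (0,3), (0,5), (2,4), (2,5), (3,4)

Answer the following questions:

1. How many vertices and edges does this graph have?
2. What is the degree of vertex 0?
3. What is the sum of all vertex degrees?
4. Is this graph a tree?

Count: 6 vertices, 6 edges.
Vertex 0 has neighbors [1, 3, 5], degree = 3.
Handshaking lemma: 2 * 6 = 12.
A tree on 6 vertices has 5 edges. This graph has 6 edges (1 extra). Not a tree.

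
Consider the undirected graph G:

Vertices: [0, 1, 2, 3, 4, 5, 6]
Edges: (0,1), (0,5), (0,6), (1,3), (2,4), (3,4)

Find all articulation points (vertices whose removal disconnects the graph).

An articulation point is a vertex whose removal disconnects the graph.
Articulation points: [0, 1, 3, 4]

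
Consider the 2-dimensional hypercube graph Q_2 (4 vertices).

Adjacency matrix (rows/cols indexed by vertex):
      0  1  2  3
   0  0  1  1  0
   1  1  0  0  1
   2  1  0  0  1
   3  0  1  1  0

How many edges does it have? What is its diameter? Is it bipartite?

The 2-dimensional hypercube Q_2 has 4 vertices and each vertex has degree 2.
Total edges = 4 * 2 / 2 = 4.
Diameter = 2 (max Hamming distance between binary labels).
Hypercubes are bipartite (partition by parity of binary representation).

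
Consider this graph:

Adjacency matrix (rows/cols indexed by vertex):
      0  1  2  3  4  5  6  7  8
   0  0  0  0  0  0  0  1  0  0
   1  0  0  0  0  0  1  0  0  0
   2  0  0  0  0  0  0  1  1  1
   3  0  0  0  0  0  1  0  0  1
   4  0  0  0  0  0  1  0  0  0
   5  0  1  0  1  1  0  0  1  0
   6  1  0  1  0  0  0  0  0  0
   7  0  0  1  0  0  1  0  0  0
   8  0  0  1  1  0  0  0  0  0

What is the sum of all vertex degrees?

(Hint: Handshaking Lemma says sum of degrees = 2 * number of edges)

Count edges: 9 edges.
By Handshaking Lemma: sum of degrees = 2 * 9 = 18.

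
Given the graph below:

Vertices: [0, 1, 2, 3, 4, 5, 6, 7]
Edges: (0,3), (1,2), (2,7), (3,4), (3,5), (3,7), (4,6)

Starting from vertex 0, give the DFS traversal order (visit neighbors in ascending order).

DFS from vertex 0 (neighbors processed in ascending order):
Visit order: 0, 3, 4, 6, 5, 7, 2, 1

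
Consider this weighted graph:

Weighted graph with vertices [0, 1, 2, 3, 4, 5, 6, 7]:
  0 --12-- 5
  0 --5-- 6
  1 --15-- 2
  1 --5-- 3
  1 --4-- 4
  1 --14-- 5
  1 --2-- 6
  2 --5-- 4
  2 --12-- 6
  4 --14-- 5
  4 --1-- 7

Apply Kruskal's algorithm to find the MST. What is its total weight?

Applying Kruskal's algorithm (sort edges by weight, add if no cycle):
  Add (4,7) w=1
  Add (1,6) w=2
  Add (1,4) w=4
  Add (0,6) w=5
  Add (1,3) w=5
  Add (2,4) w=5
  Add (0,5) w=12
  Skip (2,6) w=12 (creates cycle)
  Skip (1,5) w=14 (creates cycle)
  Skip (4,5) w=14 (creates cycle)
  Skip (1,2) w=15 (creates cycle)
MST weight = 34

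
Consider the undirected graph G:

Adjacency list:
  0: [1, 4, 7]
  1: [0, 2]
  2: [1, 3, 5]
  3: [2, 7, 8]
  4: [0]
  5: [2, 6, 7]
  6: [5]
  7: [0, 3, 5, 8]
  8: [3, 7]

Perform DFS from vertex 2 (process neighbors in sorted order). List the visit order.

DFS from vertex 2 (neighbors processed in ascending order):
Visit order: 2, 1, 0, 4, 7, 3, 8, 5, 6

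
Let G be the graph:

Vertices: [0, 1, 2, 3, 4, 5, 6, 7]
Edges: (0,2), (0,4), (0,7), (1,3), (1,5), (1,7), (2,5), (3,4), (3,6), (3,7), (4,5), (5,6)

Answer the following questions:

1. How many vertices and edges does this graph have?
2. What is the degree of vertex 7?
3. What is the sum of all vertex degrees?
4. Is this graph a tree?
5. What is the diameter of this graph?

Count: 8 vertices, 12 edges.
Vertex 7 has neighbors [0, 1, 3], degree = 3.
Handshaking lemma: 2 * 12 = 24.
A tree on 8 vertices has 7 edges. This graph has 12 edges (5 extra). Not a tree.
Diameter (longest shortest path) = 3.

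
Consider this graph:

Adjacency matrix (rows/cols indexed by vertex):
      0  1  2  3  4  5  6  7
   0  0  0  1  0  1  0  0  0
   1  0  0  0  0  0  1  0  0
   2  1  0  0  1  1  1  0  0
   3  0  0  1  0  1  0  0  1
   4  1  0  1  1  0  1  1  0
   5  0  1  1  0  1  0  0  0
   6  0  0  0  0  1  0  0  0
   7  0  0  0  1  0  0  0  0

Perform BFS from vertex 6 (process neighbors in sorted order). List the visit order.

BFS from vertex 6 (neighbors processed in ascending order):
Visit order: 6, 4, 0, 2, 3, 5, 7, 1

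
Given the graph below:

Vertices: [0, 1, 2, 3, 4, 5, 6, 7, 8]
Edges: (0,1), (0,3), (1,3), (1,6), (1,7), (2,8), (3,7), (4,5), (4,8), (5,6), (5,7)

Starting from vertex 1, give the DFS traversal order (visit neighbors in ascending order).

DFS from vertex 1 (neighbors processed in ascending order):
Visit order: 1, 0, 3, 7, 5, 4, 8, 2, 6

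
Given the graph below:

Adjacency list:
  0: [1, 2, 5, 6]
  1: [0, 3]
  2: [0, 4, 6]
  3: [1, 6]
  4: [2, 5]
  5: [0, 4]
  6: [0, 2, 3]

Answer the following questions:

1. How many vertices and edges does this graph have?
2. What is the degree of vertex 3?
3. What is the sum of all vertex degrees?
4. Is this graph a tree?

Count: 7 vertices, 9 edges.
Vertex 3 has neighbors [1, 6], degree = 2.
Handshaking lemma: 2 * 9 = 18.
A tree on 7 vertices has 6 edges. This graph has 9 edges (3 extra). Not a tree.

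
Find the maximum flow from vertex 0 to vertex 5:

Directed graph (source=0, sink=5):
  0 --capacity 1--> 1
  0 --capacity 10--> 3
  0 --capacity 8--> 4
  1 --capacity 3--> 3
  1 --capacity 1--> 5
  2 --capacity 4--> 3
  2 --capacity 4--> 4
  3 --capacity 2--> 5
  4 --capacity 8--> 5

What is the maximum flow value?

Computing max flow:
  Flow on (0->1): 1/1
  Flow on (0->3): 2/10
  Flow on (0->4): 8/8
  Flow on (1->5): 1/1
  Flow on (3->5): 2/2
  Flow on (4->5): 8/8
Maximum flow = 11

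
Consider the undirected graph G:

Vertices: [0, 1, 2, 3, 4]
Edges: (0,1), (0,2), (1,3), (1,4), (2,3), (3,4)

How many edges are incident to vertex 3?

Vertex 3 has neighbors [1, 2, 4], so deg(3) = 3.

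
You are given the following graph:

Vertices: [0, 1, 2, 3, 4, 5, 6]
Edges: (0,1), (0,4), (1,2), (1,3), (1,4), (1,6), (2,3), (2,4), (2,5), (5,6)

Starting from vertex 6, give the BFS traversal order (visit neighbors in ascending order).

BFS from vertex 6 (neighbors processed in ascending order):
Visit order: 6, 1, 5, 0, 2, 3, 4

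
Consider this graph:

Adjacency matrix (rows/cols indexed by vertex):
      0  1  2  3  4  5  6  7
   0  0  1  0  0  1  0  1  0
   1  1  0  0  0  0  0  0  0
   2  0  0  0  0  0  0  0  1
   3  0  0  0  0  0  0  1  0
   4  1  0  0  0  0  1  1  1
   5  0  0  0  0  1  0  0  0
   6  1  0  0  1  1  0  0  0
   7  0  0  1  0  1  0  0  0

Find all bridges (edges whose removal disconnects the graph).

A bridge is an edge whose removal increases the number of connected components.
Bridges found: (0,1), (2,7), (3,6), (4,5), (4,7)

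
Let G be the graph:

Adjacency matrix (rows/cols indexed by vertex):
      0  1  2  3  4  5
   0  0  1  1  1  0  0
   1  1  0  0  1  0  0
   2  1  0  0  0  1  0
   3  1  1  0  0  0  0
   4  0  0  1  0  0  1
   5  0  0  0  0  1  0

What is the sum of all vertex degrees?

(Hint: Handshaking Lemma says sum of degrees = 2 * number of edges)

Count edges: 6 edges.
By Handshaking Lemma: sum of degrees = 2 * 6 = 12.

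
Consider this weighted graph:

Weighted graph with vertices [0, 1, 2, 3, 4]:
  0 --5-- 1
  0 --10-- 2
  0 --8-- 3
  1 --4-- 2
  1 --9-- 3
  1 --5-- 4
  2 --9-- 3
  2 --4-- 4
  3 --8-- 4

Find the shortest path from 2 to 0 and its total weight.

Using Dijkstra's algorithm from vertex 2:
Shortest path: 2 -> 1 -> 0
Total weight: 4 + 5 = 9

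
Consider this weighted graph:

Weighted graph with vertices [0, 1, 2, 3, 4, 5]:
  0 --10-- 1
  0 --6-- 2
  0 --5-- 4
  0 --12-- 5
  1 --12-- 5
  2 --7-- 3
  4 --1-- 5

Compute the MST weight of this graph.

Applying Kruskal's algorithm (sort edges by weight, add if no cycle):
  Add (4,5) w=1
  Add (0,4) w=5
  Add (0,2) w=6
  Add (2,3) w=7
  Add (0,1) w=10
  Skip (0,5) w=12 (creates cycle)
  Skip (1,5) w=12 (creates cycle)
MST weight = 29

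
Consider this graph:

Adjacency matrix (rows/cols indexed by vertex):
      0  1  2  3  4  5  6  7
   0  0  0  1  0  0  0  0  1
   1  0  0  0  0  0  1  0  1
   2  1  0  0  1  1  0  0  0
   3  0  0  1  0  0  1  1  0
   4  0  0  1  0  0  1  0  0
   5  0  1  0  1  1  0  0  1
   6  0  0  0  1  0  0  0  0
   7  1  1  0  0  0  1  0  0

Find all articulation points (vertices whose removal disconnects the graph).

An articulation point is a vertex whose removal disconnects the graph.
Articulation points: [3]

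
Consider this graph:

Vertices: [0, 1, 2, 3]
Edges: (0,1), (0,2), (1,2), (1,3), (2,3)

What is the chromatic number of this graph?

The graph has a maximum clique of size 3 (lower bound on chromatic number).
A valid 3-coloring: {0: 2, 1: 0, 2: 1, 3: 2}.
Chromatic number = 3.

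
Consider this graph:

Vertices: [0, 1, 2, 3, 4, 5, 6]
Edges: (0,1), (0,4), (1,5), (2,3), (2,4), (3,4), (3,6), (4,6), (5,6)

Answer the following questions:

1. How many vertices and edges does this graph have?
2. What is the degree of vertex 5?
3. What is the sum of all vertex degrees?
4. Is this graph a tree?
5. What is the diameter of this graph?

Count: 7 vertices, 9 edges.
Vertex 5 has neighbors [1, 6], degree = 2.
Handshaking lemma: 2 * 9 = 18.
A tree on 7 vertices has 6 edges. This graph has 9 edges (3 extra). Not a tree.
Diameter (longest shortest path) = 3.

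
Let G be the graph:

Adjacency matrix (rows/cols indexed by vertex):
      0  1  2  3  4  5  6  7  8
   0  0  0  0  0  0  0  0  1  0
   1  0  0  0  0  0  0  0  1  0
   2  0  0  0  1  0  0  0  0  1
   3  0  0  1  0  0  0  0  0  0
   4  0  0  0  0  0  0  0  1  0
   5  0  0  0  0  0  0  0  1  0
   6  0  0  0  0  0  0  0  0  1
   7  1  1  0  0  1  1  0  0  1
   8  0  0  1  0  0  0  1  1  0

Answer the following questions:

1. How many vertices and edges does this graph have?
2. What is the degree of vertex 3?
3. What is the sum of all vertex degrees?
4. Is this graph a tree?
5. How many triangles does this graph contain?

Count: 9 vertices, 8 edges.
Vertex 3 has neighbors [2], degree = 1.
Handshaking lemma: 2 * 8 = 16.
A graph is a tree iff it is connected and has exactly n-1 edges. This graph is connected (all 9 vertices in one component) and has 9-1 = 8 edges. It is a tree.
Number of triangles = 0.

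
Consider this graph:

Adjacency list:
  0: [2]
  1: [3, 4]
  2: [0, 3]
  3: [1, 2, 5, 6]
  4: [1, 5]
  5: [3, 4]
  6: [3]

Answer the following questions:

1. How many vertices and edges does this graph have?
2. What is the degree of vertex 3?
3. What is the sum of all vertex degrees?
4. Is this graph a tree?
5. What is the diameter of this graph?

Count: 7 vertices, 7 edges.
Vertex 3 has neighbors [1, 2, 5, 6], degree = 4.
Handshaking lemma: 2 * 7 = 14.
A tree on 7 vertices has 6 edges. This graph has 7 edges (1 extra). Not a tree.
Diameter (longest shortest path) = 4.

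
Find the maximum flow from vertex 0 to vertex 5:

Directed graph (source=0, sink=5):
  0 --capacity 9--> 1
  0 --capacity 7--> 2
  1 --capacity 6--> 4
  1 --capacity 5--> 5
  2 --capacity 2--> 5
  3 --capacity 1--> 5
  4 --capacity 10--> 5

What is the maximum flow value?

Computing max flow:
  Flow on (0->1): 9/9
  Flow on (0->2): 2/7
  Flow on (1->4): 4/6
  Flow on (1->5): 5/5
  Flow on (2->5): 2/2
  Flow on (4->5): 4/10
Maximum flow = 11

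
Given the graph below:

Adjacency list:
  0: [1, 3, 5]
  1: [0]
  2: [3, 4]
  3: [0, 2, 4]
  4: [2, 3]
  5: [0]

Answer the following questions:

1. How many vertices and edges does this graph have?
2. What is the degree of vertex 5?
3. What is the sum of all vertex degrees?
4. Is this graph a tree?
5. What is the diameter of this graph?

Count: 6 vertices, 6 edges.
Vertex 5 has neighbors [0], degree = 1.
Handshaking lemma: 2 * 6 = 12.
A tree on 6 vertices has 5 edges. This graph has 6 edges (1 extra). Not a tree.
Diameter (longest shortest path) = 3.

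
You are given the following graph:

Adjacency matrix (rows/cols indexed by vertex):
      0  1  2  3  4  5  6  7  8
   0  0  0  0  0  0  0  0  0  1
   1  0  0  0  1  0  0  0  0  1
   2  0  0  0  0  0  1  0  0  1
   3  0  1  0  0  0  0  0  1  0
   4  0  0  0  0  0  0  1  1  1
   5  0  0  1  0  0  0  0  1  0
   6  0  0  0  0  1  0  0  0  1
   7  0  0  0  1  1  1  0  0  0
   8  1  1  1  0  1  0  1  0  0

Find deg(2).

Vertex 2 has neighbors [5, 8], so deg(2) = 2.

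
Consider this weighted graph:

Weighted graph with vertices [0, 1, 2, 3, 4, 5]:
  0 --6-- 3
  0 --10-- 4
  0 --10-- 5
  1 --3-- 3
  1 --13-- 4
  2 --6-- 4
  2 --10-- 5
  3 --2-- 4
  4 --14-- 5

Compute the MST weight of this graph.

Applying Kruskal's algorithm (sort edges by weight, add if no cycle):
  Add (3,4) w=2
  Add (1,3) w=3
  Add (0,3) w=6
  Add (2,4) w=6
  Add (0,5) w=10
  Skip (0,4) w=10 (creates cycle)
  Skip (2,5) w=10 (creates cycle)
  Skip (1,4) w=13 (creates cycle)
  Skip (4,5) w=14 (creates cycle)
MST weight = 27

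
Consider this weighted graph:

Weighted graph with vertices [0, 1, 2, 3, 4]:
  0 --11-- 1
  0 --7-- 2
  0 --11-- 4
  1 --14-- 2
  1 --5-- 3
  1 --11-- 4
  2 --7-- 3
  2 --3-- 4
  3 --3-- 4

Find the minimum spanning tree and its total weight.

Applying Kruskal's algorithm (sort edges by weight, add if no cycle):
  Add (2,4) w=3
  Add (3,4) w=3
  Add (1,3) w=5
  Add (0,2) w=7
  Skip (2,3) w=7 (creates cycle)
  Skip (0,4) w=11 (creates cycle)
  Skip (0,1) w=11 (creates cycle)
  Skip (1,4) w=11 (creates cycle)
  Skip (1,2) w=14 (creates cycle)
MST weight = 18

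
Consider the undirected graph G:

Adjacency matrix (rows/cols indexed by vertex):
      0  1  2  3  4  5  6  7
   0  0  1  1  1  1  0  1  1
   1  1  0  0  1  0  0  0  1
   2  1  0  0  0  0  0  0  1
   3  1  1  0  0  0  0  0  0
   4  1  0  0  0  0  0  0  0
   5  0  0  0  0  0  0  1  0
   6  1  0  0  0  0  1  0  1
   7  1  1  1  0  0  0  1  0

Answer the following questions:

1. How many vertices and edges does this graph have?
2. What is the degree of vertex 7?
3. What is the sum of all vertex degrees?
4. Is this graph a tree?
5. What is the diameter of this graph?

Count: 8 vertices, 11 edges.
Vertex 7 has neighbors [0, 1, 2, 6], degree = 4.
Handshaking lemma: 2 * 11 = 22.
A tree on 8 vertices has 7 edges. This graph has 11 edges (4 extra). Not a tree.
Diameter (longest shortest path) = 3.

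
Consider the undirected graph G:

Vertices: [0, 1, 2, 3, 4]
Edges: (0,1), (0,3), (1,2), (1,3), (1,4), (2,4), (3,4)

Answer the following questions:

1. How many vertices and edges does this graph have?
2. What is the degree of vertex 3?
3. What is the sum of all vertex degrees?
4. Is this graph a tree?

Count: 5 vertices, 7 edges.
Vertex 3 has neighbors [0, 1, 4], degree = 3.
Handshaking lemma: 2 * 7 = 14.
A tree on 5 vertices has 4 edges. This graph has 7 edges (3 extra). Not a tree.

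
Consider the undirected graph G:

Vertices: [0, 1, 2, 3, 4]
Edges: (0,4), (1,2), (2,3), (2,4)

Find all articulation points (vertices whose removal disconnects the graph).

An articulation point is a vertex whose removal disconnects the graph.
Articulation points: [2, 4]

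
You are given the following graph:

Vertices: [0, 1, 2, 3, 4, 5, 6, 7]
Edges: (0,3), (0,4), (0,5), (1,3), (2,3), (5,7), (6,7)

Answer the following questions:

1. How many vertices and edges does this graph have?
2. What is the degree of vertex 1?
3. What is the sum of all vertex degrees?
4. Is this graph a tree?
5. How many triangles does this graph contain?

Count: 8 vertices, 7 edges.
Vertex 1 has neighbors [3], degree = 1.
Handshaking lemma: 2 * 7 = 14.
A graph is a tree iff it is connected and has exactly n-1 edges. This graph is connected (all 8 vertices in one component) and has 8-1 = 7 edges. It is a tree.
Number of triangles = 0.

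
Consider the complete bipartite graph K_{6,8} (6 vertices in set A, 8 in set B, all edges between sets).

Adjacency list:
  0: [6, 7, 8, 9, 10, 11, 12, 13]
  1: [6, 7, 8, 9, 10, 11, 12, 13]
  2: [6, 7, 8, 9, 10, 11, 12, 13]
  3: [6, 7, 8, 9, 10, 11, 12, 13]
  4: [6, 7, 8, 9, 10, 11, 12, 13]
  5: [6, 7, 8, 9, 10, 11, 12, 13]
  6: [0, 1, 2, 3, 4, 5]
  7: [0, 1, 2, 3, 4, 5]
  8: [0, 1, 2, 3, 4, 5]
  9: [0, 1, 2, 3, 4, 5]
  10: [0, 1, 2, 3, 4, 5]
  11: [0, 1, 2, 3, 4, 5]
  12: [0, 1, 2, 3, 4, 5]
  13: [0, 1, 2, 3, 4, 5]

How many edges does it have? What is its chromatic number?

K_{6,8} has 6 * 8 = 48 edges.
Bipartite graphs have chromatic number 2 (color each partition differently).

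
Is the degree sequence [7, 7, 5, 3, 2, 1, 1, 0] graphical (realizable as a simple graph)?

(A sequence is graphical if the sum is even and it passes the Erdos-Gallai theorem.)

Sum of degrees = 26. Sum is even but fails Erdos-Gallai. The sequence is NOT graphical.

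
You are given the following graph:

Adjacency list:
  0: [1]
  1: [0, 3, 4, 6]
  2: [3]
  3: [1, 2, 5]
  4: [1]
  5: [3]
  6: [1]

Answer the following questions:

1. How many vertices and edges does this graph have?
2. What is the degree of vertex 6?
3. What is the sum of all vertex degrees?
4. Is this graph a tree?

Count: 7 vertices, 6 edges.
Vertex 6 has neighbors [1], degree = 1.
Handshaking lemma: 2 * 6 = 12.
A graph is a tree iff it is connected and has exactly n-1 edges. This graph is connected (all 7 vertices in one component) and has 7-1 = 6 edges. It is a tree.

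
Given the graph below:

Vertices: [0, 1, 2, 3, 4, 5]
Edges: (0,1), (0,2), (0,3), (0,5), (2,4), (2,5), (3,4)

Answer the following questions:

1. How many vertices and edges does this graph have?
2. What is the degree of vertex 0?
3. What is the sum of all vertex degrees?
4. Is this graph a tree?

Count: 6 vertices, 7 edges.
Vertex 0 has neighbors [1, 2, 3, 5], degree = 4.
Handshaking lemma: 2 * 7 = 14.
A tree on 6 vertices has 5 edges. This graph has 7 edges (2 extra). Not a tree.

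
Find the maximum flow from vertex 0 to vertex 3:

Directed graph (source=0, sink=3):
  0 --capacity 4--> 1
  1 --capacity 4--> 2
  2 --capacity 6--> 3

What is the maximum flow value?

Computing max flow:
  Flow on (0->1): 4/4
  Flow on (1->2): 4/4
  Flow on (2->3): 4/6
Maximum flow = 4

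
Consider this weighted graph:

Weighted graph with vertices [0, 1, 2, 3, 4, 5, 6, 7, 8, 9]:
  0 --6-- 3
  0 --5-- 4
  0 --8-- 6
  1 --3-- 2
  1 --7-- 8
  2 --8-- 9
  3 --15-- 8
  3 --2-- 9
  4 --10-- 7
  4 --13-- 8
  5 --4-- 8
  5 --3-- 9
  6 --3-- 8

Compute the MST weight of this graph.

Applying Kruskal's algorithm (sort edges by weight, add if no cycle):
  Add (3,9) w=2
  Add (1,2) w=3
  Add (5,9) w=3
  Add (6,8) w=3
  Add (5,8) w=4
  Add (0,4) w=5
  Add (0,3) w=6
  Add (1,8) w=7
  Skip (0,6) w=8 (creates cycle)
  Skip (2,9) w=8 (creates cycle)
  Add (4,7) w=10
  Skip (4,8) w=13 (creates cycle)
  Skip (3,8) w=15 (creates cycle)
MST weight = 43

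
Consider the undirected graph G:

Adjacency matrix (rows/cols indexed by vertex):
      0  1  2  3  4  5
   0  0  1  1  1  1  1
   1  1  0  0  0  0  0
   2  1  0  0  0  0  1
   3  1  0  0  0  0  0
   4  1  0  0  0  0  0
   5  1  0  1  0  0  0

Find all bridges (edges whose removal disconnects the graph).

A bridge is an edge whose removal increases the number of connected components.
Bridges found: (0,1), (0,3), (0,4)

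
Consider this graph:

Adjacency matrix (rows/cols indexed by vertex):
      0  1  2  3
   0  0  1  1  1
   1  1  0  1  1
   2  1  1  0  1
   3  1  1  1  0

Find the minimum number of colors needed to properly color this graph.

The graph has a maximum clique of size 4 (lower bound on chromatic number).
A valid 4-coloring: {0: 0, 1: 1, 2: 2, 3: 3}.
Chromatic number = 4.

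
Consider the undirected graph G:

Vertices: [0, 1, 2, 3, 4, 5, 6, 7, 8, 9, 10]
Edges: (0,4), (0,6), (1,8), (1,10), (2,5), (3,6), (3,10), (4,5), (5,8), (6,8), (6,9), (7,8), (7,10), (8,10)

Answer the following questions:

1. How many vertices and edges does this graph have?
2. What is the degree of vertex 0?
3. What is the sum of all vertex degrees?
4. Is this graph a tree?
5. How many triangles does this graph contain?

Count: 11 vertices, 14 edges.
Vertex 0 has neighbors [4, 6], degree = 2.
Handshaking lemma: 2 * 14 = 28.
A tree on 11 vertices has 10 edges. This graph has 14 edges (4 extra). Not a tree.
Number of triangles = 2.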